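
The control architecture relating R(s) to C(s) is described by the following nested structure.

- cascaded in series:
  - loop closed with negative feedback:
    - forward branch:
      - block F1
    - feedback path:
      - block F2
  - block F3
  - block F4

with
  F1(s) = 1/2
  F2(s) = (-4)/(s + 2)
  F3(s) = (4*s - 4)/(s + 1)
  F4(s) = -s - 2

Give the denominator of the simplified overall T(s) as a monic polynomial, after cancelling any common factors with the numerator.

1. close the feedback loop around F1, F2: (s + 2)/(2*s)
2. multiply [F1/(1+F1*F2)], F3, F4 (series): (-2*s^3 - 6*s^2 + 8)/(s^2 + s)
The result of step 2 is T(s) in lowest terms. Its denominator already has leading coefficient 1, so it is monic as it stands.

Therefore the answer is s^2 + s.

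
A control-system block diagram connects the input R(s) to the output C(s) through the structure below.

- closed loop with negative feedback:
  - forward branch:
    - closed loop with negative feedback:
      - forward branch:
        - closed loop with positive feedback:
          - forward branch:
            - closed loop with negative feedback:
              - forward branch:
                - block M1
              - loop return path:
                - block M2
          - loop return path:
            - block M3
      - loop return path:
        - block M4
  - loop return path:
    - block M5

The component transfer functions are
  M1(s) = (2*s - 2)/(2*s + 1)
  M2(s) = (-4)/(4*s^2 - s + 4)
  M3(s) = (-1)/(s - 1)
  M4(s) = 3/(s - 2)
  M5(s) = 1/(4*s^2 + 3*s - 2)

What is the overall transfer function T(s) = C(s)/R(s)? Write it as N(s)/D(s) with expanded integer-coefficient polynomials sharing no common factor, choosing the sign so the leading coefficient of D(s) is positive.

Answer: (32*s^6 - 80*s^5 + 26*s^4 + 30*s^3 - 80*s^2 + 104*s - 32)/(32*s^6 + 96*s^5 - 166*s^4 + 3*s^3 + 48*s^2 - 332*s + 144)

Working:
(1) reduce the feedback loop with forward M1 and return M2, giving (8*s^3 - 10*s^2 + 10*s - 8)/(8*s^3 + 2*s^2 - s + 12)
(2) reduce the feedback loop with forward [M1/(1+M1*M2)] and return M3, giving (8*s^3 - 10*s^2 + 10*s - 8)/(8*s^3 + 10*s^2 - 3*s + 20)
(3) reduce the feedback loop with forward [[M1/(1+M1*M2)]/(1-[M1/(1+M1*M2)]*M3)] and return M4, giving (8*s^4 - 26*s^3 + 30*s^2 - 28*s + 16)/(8*s^4 + 18*s^3 - 53*s^2 + 56*s - 64)
(4) close the feedback loop around [[[M1/(1+M1*M2)]/(1-[M1/(1+M1*M2)]*M3)]/(1+[[M1/(1+M1*M2)]/(1-[M1/(1+M1*M2)]*M3)]*M4)], M5: this yields T(s), and no further normalization is needed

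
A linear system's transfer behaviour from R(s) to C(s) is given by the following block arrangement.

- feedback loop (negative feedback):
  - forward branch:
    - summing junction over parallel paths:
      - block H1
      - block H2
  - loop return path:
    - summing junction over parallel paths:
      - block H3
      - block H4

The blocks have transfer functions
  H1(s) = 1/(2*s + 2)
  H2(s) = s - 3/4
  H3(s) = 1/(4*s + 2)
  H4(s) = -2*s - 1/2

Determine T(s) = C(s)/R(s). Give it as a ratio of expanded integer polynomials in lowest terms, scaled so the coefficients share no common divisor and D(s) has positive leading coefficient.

The answer is (-8*s^3 - 6*s^2 + s + 1)/(16*s^4 + 16*s^3 - 9*s^2 - 15*s - 4).

Reasoning:
Step 1: combine H1, H2 in parallel = (4*s^2 + s - 1)/(4*s + 4)
Step 2: reduce the parallel group H3, H4 = (-4*s^2 - 3*s)/(2*s + 1)
Step 3: collapse the loop ((H1+H2) forward, (H3+H4) return), giving the overall T(s)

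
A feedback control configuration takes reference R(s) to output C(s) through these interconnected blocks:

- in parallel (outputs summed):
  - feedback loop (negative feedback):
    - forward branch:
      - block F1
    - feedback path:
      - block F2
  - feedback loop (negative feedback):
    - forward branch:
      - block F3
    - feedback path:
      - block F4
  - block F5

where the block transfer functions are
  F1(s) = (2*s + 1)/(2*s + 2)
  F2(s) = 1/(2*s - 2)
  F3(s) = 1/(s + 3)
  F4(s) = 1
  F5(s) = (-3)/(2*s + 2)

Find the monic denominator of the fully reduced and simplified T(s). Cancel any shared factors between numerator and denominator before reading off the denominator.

First reduce the diagram to T(s).

Step 1: apply the feedback formula to F1, F2 -> (4*s^2 - 2*s - 2)/(4*s^2 + 2*s - 3)
Step 2: close the feedback loop around F3, F4 -> 1/(s + 4)
Step 3: add [F1/(1+F1*F2)], [F3/(1+F3*F4)], F5 (parallel) -> (8*s^4 + 32*s^3 - 34*s^2 - 53*s + 14)/(8*s^4 + 44*s^3 + 46*s^2 - 14*s - 24)
That last expression is T(s), already simplified. Scaling its denominator by 1/8 (the reciprocal of the leading coefficient) yields the monic denominator.

Answer: s^4 + 11*s^3/2 + 23*s^2/4 - 7*s/4 - 3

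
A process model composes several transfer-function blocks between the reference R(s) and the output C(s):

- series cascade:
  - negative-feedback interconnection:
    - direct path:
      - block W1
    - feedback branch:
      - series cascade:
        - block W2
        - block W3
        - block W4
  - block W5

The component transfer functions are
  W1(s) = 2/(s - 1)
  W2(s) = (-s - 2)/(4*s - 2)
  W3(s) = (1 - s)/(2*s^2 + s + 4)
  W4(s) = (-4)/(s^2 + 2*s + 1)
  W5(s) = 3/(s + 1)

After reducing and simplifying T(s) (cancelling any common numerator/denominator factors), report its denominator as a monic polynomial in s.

The answer is s^6 + s^5 + 3*s^4/4 - s^3/4 - 15*s^2/4 - 7*s/4 + 3.

Reasoning:
Step 1 - combine W2, W3, W4 in series -> (-2*s^2 - 2*s + 4)/(4*s^5 + 8*s^4 + 11*s^3 + 10*s^2 - s - 4)
Step 2 - apply the feedback formula to W1, (W2*W3*W4) -> (8*s^5 + 16*s^4 + 22*s^3 + 20*s^2 - 2*s - 8)/(4*s^6 + 4*s^5 + 3*s^4 - s^3 - 15*s^2 - 7*s + 12)
Step 3 - cascade [W1/(1+W1*(W2*W3*W4))], W5 -> (24*s^4 + 24*s^3 + 42*s^2 + 18*s - 24)/(4*s^6 + 4*s^5 + 3*s^4 - s^3 - 15*s^2 - 7*s + 12)
No further cancellation is possible in the step-3 result, so that is T(s). Its denominator becomes monic after dividing by the leading coefficient 4.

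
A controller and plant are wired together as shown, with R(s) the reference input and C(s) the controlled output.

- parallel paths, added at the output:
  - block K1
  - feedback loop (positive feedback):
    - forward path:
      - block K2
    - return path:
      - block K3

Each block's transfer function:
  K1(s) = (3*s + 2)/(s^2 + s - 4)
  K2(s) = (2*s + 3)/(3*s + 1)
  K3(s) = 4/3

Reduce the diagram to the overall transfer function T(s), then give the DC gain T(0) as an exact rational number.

Step 1 - apply the feedback formula to K2, K3 gives (6*s + 9)/(s - 9)
Step 2 - sum the parallel branches K1, [K2/(1-K2*K3)] gives (6*s^3 + 18*s^2 - 40*s - 54)/(s^3 - 8*s^2 - 13*s + 36)
That last expression is T(s); at s = 0 only the constant terms survive, so T(0) = -54/36 = -3/2.

Therefore the answer is -3/2.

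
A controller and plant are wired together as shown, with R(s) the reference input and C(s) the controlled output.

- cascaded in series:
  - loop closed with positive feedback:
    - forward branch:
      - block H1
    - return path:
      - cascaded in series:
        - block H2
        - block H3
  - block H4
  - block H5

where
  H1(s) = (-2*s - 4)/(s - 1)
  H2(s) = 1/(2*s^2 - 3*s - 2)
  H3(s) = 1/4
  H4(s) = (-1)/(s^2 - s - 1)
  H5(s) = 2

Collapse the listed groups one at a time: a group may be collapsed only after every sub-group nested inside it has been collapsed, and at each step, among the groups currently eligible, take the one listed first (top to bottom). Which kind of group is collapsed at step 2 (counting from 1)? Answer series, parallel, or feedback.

(1) combine H2, H3 in series
(2) reduce the feedback loop with forward H1 and return (H2*H3)
(3) reduce the series chain [H1/(1-H1*(H2*H3))], H4, H5
Step 2: feedback.

Answer: feedback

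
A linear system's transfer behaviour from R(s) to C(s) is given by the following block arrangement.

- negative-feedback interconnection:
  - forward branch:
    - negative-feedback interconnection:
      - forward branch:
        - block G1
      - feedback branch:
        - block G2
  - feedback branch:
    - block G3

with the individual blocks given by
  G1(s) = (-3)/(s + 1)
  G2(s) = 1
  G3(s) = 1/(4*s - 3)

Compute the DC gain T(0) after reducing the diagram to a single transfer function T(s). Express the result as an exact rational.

Reducing step by step:

Step 1 - feedback reduction of G1, G2: (-3)/(s - 2)
Step 2 - close the feedback loop around [G1/(1+G1*G2)], G3: (9 - 12*s)/(4*s^2 - 11*s + 3)
That last expression is T(s); at s = 0 only the constant terms survive, so T(0) = 9/3 = 3.

Answer: 3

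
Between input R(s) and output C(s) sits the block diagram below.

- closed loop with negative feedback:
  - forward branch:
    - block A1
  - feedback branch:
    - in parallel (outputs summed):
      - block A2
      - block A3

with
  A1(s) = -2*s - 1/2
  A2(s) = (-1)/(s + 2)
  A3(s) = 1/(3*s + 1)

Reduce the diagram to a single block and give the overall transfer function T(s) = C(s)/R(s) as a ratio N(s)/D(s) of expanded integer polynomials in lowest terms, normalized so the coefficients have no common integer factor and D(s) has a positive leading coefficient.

The answer is (-12*s^3 - 31*s^2 - 15*s - 2)/(14*s^2 + 12*s + 3).

Reasoning:
Step 1. parallel reduction of A2, A3 = (1 - 2*s)/(3*s^2 + 7*s + 2)
Step 2. reduce the feedback loop with forward A1 and return (A2+A3) - this is the overall T(s), already in the required normalized form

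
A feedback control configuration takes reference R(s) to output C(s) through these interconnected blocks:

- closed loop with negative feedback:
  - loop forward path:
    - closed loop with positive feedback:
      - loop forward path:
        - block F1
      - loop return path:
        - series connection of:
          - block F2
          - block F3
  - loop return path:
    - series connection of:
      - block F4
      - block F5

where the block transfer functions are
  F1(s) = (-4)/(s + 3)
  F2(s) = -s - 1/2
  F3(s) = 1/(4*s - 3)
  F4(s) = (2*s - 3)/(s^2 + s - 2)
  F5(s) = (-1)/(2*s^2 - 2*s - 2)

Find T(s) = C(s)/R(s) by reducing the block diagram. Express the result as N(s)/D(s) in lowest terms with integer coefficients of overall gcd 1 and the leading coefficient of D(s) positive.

Reducing step by step:

(1) multiply F2, F3 (series) -> (-2*s - 1)/(8*s - 6)
(2) collapse the loop (F1 forward, (F2*F3) return) -> (12 - 16*s)/(4*s^2 + 5*s - 11)
(3) cascade F4, F5 -> (3 - 2*s)/(2*s^4 - 8*s^2 + 2*s + 4)
(4) apply the feedback formula to [F1/(1-F1*(F2*F3))], (F4*F5) - this is the overall T(s), already in the required normalized form

Answer: (-16*s^5 + 12*s^4 + 64*s^3 - 64*s^2 - 20*s + 24)/(4*s^6 + 5*s^5 - 27*s^4 - 16*s^3 + 73*s^2 - 37*s - 4)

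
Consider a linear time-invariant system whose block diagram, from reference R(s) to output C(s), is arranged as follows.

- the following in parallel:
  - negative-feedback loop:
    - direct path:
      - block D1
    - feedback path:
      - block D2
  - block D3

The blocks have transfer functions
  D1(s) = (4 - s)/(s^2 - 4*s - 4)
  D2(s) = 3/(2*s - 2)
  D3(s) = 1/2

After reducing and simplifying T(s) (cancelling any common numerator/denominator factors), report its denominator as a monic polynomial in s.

Answer: s^3 - 5*s^2 - 3*s/2 + 10

Working:
1. close the feedback loop around D1, D2 gives (-2*s^2 + 10*s - 8)/(2*s^3 - 10*s^2 - 3*s + 20)
2. add [D1/(1+D1*D2)], D3 (parallel) gives (2*s^3 - 14*s^2 + 17*s + 4)/(4*s^3 - 20*s^2 - 6*s + 40)
That last expression is T(s), already simplified. Scaling its denominator by 1/4 (the reciprocal of the leading coefficient) yields the monic denominator.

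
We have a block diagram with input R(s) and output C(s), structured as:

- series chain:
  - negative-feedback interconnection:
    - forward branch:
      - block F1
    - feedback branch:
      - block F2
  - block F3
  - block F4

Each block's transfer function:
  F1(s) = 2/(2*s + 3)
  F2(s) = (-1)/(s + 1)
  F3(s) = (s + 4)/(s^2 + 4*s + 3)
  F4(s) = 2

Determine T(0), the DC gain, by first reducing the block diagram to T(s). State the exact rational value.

The answer is 16/3.

Reasoning:
[1] close the feedback loop around F1, F2; result (2*s + 2)/(2*s^2 + 5*s + 1)
[2] combine [F1/(1+F1*F2)], F3, F4 in series; result (4*s + 16)/(2*s^3 + 11*s^2 + 16*s + 3)
DC gain: substitute s = 0 into T(s) from step 2: T(0) = 16/3.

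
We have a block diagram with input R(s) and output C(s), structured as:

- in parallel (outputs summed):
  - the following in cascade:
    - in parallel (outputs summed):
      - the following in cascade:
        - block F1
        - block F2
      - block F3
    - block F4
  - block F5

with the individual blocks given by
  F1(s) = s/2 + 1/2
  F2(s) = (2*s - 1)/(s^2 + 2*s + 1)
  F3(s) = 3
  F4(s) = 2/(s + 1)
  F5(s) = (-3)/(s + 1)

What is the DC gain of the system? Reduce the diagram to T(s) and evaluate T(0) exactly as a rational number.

First reduce the diagram to T(s).

[1] reduce the series chain F1, F2; result (2*s - 1)/(2*s + 2)
[2] sum the parallel branches (F1*F2), F3; result (8*s + 5)/(2*s + 2)
[3] series reduction of ((F1*F2)+F3), F4; result (8*s + 5)/(s^2 + 2*s + 1)
[4] reduce the parallel group (((F1*F2)+F3)*F4), F5; result (5*s + 2)/(s^2 + 2*s + 1)
Step 4 gives the overall T(s). Then T(0) = 2/1 = 2.

Answer: 2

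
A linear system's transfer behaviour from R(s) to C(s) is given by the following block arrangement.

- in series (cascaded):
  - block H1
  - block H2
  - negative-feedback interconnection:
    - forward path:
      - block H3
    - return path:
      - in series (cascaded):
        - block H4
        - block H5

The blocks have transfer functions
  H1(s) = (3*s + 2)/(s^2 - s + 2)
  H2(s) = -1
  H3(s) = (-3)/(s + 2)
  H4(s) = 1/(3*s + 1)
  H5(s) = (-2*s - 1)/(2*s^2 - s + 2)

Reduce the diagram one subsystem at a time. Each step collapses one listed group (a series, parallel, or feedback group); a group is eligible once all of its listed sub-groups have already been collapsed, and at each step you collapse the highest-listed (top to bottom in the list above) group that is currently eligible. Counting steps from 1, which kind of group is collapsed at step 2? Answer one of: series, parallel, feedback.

Answer: feedback

Working:
Step 1 - series reduction of H4, H5
Step 2 - reduce the feedback loop with forward H3 and return (H4*H5)
Step 3 - series reduction of H1, H2, [H3/(1+H3*(H4*H5))]
Step 2 collapses a feedback group.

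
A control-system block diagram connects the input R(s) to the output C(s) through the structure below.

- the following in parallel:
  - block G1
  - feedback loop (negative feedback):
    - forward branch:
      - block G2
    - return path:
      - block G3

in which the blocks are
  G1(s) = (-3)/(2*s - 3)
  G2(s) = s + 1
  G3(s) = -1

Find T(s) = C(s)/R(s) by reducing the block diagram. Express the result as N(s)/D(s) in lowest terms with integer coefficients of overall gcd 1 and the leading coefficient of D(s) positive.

Step 1 - apply the feedback formula to G2, G3 -> (-s - 1)/s
Step 2 - add G1, [G2/(1+G2*G3)] (parallel), giving the overall T(s)

Final answer: (-2*s^2 - 2*s + 3)/(2*s^2 - 3*s)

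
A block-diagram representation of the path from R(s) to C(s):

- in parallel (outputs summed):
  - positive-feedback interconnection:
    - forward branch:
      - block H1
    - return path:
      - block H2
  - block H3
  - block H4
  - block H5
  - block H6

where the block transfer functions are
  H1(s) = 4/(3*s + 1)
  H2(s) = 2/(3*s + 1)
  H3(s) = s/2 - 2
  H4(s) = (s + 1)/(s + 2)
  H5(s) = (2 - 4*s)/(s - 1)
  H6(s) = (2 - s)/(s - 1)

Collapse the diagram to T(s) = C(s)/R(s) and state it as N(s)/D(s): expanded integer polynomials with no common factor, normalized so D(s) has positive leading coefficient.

The answer is (9*s^5 - 93*s^4 - 211*s^3 + 199*s^2 + 218*s - 170)/(18*s^4 + 30*s^3 - 38*s^2 - 38*s + 28).

Reasoning:
Step 1: feedback reduction of H1, H2: (12*s + 4)/(9*s^2 + 6*s - 7)
Step 2: add [H1/(1-H1*H2)], H3, H4, H5, H6 (parallel); the result is T(s) itself (integer coefficients, no common factor, positive leading denominator coefficient)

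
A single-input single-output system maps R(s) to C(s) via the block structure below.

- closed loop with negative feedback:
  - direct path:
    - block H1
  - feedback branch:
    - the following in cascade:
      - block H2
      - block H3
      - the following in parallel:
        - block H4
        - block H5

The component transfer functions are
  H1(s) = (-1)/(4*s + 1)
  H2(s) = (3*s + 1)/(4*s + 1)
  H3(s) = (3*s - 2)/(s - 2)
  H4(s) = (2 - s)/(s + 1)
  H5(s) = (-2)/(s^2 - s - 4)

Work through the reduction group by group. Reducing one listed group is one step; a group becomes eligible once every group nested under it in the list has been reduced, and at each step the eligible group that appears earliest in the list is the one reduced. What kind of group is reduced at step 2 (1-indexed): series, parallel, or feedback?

(1) combine H4, H5 in parallel
(2) combine H2, H3, (H4+H5) in series
(3) apply the feedback formula to H1, (H2*H3*(H4+H5))
At step 2 the group reduced is series.

Final answer: series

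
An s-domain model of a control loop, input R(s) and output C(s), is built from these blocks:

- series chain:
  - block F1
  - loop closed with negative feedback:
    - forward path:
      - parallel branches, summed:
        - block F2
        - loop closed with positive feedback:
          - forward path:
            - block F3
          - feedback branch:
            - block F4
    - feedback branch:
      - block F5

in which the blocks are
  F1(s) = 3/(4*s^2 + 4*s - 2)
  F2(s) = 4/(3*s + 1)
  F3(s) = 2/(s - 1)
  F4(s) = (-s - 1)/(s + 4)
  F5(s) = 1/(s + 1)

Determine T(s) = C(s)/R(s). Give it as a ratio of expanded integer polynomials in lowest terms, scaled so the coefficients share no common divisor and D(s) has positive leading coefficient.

Answer: (15*s^3 + 84*s^2 + 69*s)/(6*s^6 + 44*s^5 + 85*s^4 + 117*s^3 + 57*s^2 - 47*s + 2)

Working:
1. apply the feedback formula to F3, F4 -> (2*s + 8)/(s^2 + 5*s - 2)
2. add F2, [F3/(1-F3*F4)] (parallel) -> (10*s^2 + 46*s)/(3*s^3 + 16*s^2 - s - 2)
3. close the feedback loop around (F2+[F3/(1-F3*F4)]), F5 -> (10*s^3 + 56*s^2 + 46*s)/(3*s^4 + 19*s^3 + 25*s^2 + 43*s - 2)
4. combine F1, [(F2+[F3/(1-F3*F4)])/(1+(F2+[F3/(1-F3*F4)])*F5)] in series, which is the overall transfer function T(s) = C(s)/R(s) in lowest terms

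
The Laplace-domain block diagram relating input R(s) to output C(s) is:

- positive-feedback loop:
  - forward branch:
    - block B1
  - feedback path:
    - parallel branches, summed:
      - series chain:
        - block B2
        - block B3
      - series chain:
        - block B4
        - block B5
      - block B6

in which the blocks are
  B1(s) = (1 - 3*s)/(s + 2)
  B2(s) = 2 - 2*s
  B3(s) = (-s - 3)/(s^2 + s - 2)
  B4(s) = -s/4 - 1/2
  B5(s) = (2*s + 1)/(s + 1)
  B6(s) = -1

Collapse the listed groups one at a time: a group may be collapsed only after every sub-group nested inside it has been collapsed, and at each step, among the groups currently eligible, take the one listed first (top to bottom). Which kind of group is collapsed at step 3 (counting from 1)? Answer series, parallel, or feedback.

(1) multiply B2, B3 (series)
(2) cascade B4, B5
(3) combine (B2*B3), (B4*B5), B6 in parallel
(4) close the feedback loop around B1, ((B2*B3)+(B4*B5)+B6)
Step 3 collapses a parallel group.

Final answer: parallel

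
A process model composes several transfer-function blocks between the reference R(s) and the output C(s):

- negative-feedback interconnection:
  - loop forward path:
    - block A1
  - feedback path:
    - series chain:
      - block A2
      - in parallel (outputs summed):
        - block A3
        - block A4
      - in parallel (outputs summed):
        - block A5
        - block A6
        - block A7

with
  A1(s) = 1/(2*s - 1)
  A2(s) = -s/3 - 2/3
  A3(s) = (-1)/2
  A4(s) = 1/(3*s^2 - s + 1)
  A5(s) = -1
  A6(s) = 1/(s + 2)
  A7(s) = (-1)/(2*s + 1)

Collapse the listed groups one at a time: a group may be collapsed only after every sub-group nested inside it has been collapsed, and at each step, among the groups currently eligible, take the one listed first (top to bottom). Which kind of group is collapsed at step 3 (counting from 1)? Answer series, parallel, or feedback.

The answer is series.

Reasoning:
1. reduce the parallel group A3, A4
2. parallel reduction of A5, A6, A7
3. combine A2, (A3+A4), (A5+A6+A7) in series
4. close the feedback loop around A1, (A2*(A3+A4)*(A5+A6+A7))
The group at step 3 is a series group.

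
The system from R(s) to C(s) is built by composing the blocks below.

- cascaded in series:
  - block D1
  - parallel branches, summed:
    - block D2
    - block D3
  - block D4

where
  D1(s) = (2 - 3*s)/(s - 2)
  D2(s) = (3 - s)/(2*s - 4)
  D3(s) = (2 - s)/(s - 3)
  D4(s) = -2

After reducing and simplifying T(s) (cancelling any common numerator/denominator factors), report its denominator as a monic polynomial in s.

[1] parallel reduction of D2, D3 = (-3*s^2 + 14*s - 17)/(2*s^2 - 10*s + 12)
[2] reduce the series chain D1, (D2+D3), D4 = (-9*s^3 + 48*s^2 - 79*s + 34)/(s^3 - 7*s^2 + 16*s - 12)
The result of step 2 is T(s) in lowest terms. Its denominator already has leading coefficient 1, so it is monic as it stands.

Final answer: s^3 - 7*s^2 + 16*s - 12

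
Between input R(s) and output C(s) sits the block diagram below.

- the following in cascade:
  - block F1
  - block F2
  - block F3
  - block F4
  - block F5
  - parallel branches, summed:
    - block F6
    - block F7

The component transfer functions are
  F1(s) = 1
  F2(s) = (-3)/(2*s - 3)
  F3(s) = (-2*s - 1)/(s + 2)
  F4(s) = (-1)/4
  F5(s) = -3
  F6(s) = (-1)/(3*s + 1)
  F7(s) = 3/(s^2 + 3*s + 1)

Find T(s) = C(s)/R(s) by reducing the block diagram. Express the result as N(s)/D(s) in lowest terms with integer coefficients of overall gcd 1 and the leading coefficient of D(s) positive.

Reducing step by step:

[1] combine F6, F7 in parallel -> (-s^2 + 6*s + 2)/(3*s^3 + 10*s^2 + 6*s + 1)
[2] combine F1, F2, F3, F4, F5, (F6+F7) in series - this is the overall T(s), already in the required normalized form

Answer: (-18*s^3 + 99*s^2 + 90*s + 18)/(24*s^5 + 92*s^4 + 16*s^3 - 208*s^2 - 140*s - 24)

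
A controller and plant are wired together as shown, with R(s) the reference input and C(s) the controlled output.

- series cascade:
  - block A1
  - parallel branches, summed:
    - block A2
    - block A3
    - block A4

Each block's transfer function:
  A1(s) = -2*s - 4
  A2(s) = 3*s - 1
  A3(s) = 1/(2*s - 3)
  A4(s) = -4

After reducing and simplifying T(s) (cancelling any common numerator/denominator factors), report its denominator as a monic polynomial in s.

First reduce the diagram to T(s).

Step 1 - combine A2, A3, A4 in parallel -> (6*s^2 - 19*s + 16)/(2*s - 3)
Step 2 - cascade A1, (A2+A3+A4) -> (-12*s^3 + 14*s^2 + 44*s - 64)/(2*s - 3)
The result of step 2 is T(s) in lowest terms. Its denominator has leading coefficient 2; dividing the denominator through by 2 makes it monic.

Answer: s - 3/2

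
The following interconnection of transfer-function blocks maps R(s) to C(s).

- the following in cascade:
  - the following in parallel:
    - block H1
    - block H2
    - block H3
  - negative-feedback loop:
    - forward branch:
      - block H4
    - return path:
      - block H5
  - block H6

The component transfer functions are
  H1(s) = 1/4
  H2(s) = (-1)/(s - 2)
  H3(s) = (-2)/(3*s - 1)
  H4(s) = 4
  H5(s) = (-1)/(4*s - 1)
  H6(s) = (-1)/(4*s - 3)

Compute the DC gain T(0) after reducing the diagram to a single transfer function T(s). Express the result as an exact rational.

Step 1. sum the parallel branches H1, H2, H3, giving (3*s^2 - 27*s + 22)/(12*s^2 - 28*s + 8)
Step 2. feedback reduction of H4, H5, giving (16*s - 4)/(4*s - 5)
Step 3. series reduction of (H1+H2+H3), [H4/(1+H4*H5)], H6, giving (-12*s^3 + 111*s^2 - 115*s + 22)/(48*s^4 - 208*s^3 + 301*s^2 - 169*s + 30)
DC gain: substitute s = 0 into T(s) from step 3: T(0) = 22/30 = 11/15.

Hence the answer: 11/15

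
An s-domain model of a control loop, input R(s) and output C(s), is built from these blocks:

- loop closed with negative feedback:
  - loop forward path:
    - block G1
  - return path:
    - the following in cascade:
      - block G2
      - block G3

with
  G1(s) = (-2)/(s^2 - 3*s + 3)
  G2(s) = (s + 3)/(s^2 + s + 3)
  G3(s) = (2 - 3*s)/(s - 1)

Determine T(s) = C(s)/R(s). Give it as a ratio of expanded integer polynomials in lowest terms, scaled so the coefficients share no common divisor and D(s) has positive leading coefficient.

Answer: (-2*s^3 - 4*s + 6)/(s^5 - 3*s^4 + 5*s^3 - 3*s^2 + 29*s - 21)

Working:
(1) series reduction of G2, G3: (-3*s^2 - 7*s + 6)/(s^3 + 2*s - 3)
(2) close the feedback loop around G1, (G2*G3); the result is T(s) itself (integer coefficients, no common factor, positive leading denominator coefficient)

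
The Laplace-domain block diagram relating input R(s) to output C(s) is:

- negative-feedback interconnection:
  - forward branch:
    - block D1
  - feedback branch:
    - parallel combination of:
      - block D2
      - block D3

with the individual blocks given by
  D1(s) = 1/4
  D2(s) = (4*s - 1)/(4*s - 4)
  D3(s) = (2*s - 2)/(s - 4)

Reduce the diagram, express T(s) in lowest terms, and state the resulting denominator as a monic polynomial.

(1) add D2, D3 (parallel); result (12*s^2 - 33*s + 12)/(4*s^2 - 20*s + 16)
(2) feedback reduction of D1, (D2+D3); result (4*s^2 - 20*s + 16)/(28*s^2 - 113*s + 76)
That last expression is T(s), already simplified. Scaling its denominator by 1/28 (the reciprocal of the leading coefficient) yields the monic denominator.

Answer: s^2 - 113*s/28 + 19/7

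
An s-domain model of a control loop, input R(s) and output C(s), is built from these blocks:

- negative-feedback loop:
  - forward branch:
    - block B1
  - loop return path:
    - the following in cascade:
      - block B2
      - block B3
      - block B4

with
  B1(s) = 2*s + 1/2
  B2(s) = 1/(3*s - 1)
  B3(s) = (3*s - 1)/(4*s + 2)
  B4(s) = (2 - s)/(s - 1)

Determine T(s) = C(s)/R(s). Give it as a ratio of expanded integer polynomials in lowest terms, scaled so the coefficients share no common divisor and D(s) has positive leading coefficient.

Step 1 - reduce the series chain B2, B3, B4 gives (2 - s)/(4*s^2 - 2*s - 2)
Step 2 - apply the feedback formula to B1, (B2*B3*B4): this yields T(s), and no further normalization is needed

Answer: (16*s^3 - 4*s^2 - 10*s - 2)/(4*s^2 + 3*s - 2)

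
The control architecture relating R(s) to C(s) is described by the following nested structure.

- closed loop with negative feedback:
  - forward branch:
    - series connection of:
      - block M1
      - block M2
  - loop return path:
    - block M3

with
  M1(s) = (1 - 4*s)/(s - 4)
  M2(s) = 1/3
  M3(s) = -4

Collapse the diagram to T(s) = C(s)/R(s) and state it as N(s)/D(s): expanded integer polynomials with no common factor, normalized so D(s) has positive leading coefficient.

Step 1. multiply M1, M2 (series); result (1 - 4*s)/(3*s - 12)
Step 2. close the feedback loop around (M1*M2), M3; the result is T(s) itself (integer coefficients, no common factor, positive leading denominator coefficient)

Hence the answer: (1 - 4*s)/(19*s - 16)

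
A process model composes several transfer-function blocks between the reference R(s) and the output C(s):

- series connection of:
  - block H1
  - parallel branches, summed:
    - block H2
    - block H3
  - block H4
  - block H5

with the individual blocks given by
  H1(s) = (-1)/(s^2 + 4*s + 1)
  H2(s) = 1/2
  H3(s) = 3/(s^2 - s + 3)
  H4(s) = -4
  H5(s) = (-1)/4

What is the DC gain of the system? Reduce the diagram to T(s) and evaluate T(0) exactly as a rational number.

Reducing step by step:

1. reduce the parallel group H2, H3, giving (s^2 - s + 9)/(2*s^2 - 2*s + 6)
2. cascade H1, (H2+H3), H4, H5, giving (-s^2 + s - 9)/(2*s^4 + 6*s^3 + 22*s + 6)
The step-2 result is T(s). Setting s = 0: T(0) = -9/6 = -3/2.

Answer: -3/2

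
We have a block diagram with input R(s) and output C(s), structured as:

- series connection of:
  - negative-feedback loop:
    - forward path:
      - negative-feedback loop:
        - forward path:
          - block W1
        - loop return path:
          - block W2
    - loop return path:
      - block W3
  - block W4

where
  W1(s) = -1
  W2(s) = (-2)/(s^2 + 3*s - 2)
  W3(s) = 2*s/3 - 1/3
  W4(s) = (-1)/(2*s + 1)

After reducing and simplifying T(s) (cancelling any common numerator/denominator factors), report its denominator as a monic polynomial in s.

Step 1. reduce the feedback loop with forward W1 and return W2 gives (-s^2 - 3*s + 2)/(s^2 + 3*s)
Step 2. apply the feedback formula to [W1/(1+W1*W2)], W3 gives (3*s^2 + 9*s - 6)/(2*s^3 + 2*s^2 - 16*s + 2)
Step 3. cascade [[W1/(1+W1*W2)]/(1+[W1/(1+W1*W2)]*W3)], W4 gives (-3*s^2 - 9*s + 6)/(4*s^4 + 6*s^3 - 30*s^2 - 12*s + 2)
T(s) is the step-3 result (common factors already cancelled). Leading coefficient of the denominator: 4. Divide through by 4 for the monic polynomial.

Hence the answer: s^4 + 3*s^3/2 - 15*s^2/2 - 3*s + 1/2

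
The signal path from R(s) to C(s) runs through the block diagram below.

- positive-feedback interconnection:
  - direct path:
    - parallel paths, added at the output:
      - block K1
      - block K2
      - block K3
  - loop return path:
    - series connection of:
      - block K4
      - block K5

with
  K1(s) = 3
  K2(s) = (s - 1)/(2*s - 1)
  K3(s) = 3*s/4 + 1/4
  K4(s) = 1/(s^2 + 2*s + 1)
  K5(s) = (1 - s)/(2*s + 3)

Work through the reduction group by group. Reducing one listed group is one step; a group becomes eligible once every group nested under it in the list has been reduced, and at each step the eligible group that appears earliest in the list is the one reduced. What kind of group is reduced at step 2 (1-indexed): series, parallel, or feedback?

Answer: series

Working:
1. sum the parallel branches K1, K2, K3
2. reduce the series chain K4, K5
3. feedback reduction of (K1+K2+K3), (K4*K5)
Step 2: series.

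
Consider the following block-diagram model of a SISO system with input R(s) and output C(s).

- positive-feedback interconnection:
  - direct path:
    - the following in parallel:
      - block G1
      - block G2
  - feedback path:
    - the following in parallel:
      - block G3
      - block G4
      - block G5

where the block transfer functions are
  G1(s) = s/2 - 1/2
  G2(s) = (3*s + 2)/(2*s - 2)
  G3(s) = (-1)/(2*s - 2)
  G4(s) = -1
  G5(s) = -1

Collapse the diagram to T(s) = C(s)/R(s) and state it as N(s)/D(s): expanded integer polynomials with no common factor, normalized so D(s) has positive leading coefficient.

(1) parallel reduction of G1, G2: (s^2 + s + 3)/(2*s - 2)
(2) reduce the parallel group G3, G4, G5: (3 - 4*s)/(2*s - 2)
(3) collapse the loop ((G1+G2) forward, (G3+G4+G5) return): this yields T(s), and no further normalization is needed

Final answer: (2*s^3 + 4*s - 6)/(4*s^3 + 5*s^2 + s - 5)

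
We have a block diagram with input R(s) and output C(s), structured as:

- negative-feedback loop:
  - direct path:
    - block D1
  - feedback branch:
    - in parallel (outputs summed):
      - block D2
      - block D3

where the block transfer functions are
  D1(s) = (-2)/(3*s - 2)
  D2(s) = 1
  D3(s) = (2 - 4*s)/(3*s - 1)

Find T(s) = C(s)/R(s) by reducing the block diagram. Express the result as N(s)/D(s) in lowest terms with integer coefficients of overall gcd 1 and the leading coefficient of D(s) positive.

(1) parallel reduction of D2, D3 -> (1 - s)/(3*s - 1)
(2) apply the feedback formula to D1, (D2+D3), which is the overall transfer function T(s) = C(s)/R(s) in lowest terms

Hence the answer: (2 - 6*s)/(9*s^2 - 7*s)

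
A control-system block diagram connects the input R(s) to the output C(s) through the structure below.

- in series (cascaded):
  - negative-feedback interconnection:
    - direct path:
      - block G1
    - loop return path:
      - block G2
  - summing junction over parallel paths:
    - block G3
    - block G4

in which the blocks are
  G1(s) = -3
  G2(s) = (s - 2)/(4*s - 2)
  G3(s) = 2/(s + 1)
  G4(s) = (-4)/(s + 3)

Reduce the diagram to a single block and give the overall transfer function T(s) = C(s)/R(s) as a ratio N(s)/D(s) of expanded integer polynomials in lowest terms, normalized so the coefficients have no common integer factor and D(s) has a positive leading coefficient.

Answer: (24*s^2 - 36*s + 12)/(s^3 + 8*s^2 + 19*s + 12)

Working:
1. apply the feedback formula to G1, G2, giving (6 - 12*s)/(s + 4)
2. reduce the parallel group G3, G4, giving (2 - 2*s)/(s^2 + 4*s + 3)
3. combine [G1/(1+G1*G2)], (G3+G4) in series, giving the overall T(s)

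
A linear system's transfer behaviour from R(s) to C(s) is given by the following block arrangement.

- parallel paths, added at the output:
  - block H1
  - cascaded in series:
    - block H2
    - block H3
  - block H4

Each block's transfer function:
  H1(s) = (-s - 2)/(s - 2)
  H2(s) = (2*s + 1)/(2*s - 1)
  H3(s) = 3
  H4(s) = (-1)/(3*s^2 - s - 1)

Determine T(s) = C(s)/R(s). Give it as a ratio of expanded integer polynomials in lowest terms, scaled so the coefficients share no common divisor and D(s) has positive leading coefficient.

1. reduce the series chain H2, H3; result (6*s + 3)/(2*s - 1)
2. combine H1, (H2*H3), H4 in parallel - this is the overall T(s), already in the required normalized form

Final answer: (12*s^4 - 40*s^3 - 6*s^2 + 21*s + 2)/(6*s^4 - 17*s^3 + 9*s^2 + 3*s - 2)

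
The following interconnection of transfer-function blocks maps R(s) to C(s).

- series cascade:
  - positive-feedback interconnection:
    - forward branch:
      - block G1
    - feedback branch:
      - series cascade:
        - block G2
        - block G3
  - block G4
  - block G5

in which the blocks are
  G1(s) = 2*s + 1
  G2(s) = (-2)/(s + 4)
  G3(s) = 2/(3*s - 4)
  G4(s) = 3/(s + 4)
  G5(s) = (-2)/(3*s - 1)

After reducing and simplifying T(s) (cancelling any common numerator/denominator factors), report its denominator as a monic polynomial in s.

Step 1: combine G2, G3 in series: (-4)/(3*s^2 + 8*s - 16)
Step 2: apply the feedback formula to G1, (G2*G3): (6*s^3 + 19*s^2 - 24*s - 16)/(3*s^2 + 16*s - 12)
Step 3: reduce the series chain [G1/(1-G1*(G2*G3))], G4, G5: (-36*s^2 + 30*s + 24)/(9*s^3 + 45*s^2 - 52*s + 12)
Step 3 gives the fully reduced T(s), with no common factor left to cancel. The denominator's leading coefficient is 9, so divide each of its coefficients by 9 to get the monic form.

Hence the answer: s^3 + 5*s^2 - 52*s/9 + 4/3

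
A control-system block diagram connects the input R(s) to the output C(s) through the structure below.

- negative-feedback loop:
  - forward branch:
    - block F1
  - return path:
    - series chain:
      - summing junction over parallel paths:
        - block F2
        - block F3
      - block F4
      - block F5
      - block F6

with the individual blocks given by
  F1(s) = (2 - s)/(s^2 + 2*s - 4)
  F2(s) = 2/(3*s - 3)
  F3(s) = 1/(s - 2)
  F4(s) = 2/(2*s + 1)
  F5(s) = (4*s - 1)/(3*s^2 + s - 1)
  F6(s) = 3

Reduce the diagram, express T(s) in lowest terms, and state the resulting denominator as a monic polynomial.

Answer: s^6 + 11*s^5/6 - 16*s^4/3 - 4*s^3/3 - 5*s^2/2 + 34*s/3 - 3

Working:
1. sum the parallel branches F2, F3 = (5*s - 7)/(3*s^2 - 9*s + 6)
2. series reduction of (F2+F3), F4, F5, F6 = (40*s^2 - 66*s + 14)/(6*s^5 - 13*s^4 - 4*s^3 + 12*s^2 + s - 2)
3. feedback reduction of F1, ((F2+F3)*F4*F5*F6) = (-6*s^5 + 13*s^4 + 4*s^3 - 12*s^2 - s + 2)/(6*s^6 + 11*s^5 - 32*s^4 - 8*s^3 - 15*s^2 + 68*s - 18)
No further cancellation is possible in the step-3 result, so that is T(s). Its denominator becomes monic after dividing by the leading coefficient 6.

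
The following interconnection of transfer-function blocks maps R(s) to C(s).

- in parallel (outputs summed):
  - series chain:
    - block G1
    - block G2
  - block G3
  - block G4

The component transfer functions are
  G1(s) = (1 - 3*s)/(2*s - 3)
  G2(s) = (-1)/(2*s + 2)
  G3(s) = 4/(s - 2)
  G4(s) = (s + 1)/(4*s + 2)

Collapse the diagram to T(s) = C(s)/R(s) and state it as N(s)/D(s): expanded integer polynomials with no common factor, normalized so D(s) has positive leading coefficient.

[1] series reduction of G1, G2 gives (3*s - 1)/(4*s^2 - 2*s - 6)
[2] sum the parallel branches (G1*G2), G3, G4, giving the overall T(s)

Answer: (2*s^4 + 35*s^3 - 17*s^2 - 54*s - 16)/(8*s^4 - 16*s^3 - 14*s^2 + 22*s + 12)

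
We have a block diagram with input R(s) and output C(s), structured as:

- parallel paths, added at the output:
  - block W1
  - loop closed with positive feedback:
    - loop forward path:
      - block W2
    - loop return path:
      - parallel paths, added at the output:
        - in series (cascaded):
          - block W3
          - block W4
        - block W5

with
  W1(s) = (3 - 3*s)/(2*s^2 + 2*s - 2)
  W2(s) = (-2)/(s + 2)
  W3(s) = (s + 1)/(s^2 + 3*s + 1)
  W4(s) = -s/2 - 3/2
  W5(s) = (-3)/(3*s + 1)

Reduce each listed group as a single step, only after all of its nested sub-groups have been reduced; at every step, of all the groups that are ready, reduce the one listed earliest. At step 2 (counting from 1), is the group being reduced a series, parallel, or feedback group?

Reducing step by step:

(1) series reduction of W3, W4
(2) combine (W3*W4), W5 in parallel
(3) close the feedback loop around W2, ((W3*W4)+W5)
(4) combine W1, [W2/(1-W2*((W3*W4)+W5))] in parallel
So the answer for step 2 is parallel.

Answer: parallel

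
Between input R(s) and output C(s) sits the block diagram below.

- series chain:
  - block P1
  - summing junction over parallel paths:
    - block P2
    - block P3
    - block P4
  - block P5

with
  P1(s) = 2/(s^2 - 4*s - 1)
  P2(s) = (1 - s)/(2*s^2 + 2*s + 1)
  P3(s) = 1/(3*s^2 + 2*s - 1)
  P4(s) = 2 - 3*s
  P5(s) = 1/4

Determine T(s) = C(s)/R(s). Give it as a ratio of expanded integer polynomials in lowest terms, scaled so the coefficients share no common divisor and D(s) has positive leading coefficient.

Step 1: parallel reduction of P2, P3, P4 = (-18*s^5 - 18*s^4 + 2*s^3 + 13*s^2 + 8*s - 2)/(6*s^4 + 10*s^3 + 5*s^2 - 1)
Step 2: multiply P1, (P2+P3+P4), P5 (series), giving the overall T(s)

Hence the answer: (-18*s^5 - 18*s^4 + 2*s^3 + 13*s^2 + 8*s - 2)/(12*s^6 - 28*s^5 - 82*s^4 - 60*s^3 - 12*s^2 + 8*s + 2)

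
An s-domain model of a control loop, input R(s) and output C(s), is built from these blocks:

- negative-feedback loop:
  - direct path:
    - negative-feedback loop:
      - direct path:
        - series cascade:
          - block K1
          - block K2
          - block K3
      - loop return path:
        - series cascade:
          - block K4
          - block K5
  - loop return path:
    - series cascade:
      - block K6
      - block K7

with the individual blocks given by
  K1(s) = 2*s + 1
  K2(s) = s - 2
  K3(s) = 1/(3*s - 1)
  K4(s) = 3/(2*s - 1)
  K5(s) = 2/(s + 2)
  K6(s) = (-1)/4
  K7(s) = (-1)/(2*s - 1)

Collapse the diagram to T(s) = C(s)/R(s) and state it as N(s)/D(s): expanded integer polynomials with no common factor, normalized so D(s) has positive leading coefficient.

Step 1 - cascade K1, K2, K3 gives (2*s^2 - 3*s - 2)/(3*s - 1)
Step 2 - combine K4, K5 in series gives 6/(2*s^2 + 3*s - 2)
Step 3 - collapse the loop ((K1*K2*K3) forward, (K4*K5) return) gives (4*s^4 - 17*s^2 + 4)/(6*s^3 + 19*s^2 - 27*s - 10)
Step 4 - multiply K6, K7 (series) gives 1/(8*s - 4)
Step 5 - apply the feedback formula to [(K1*K2*K3)/(1+(K1*K2*K3)*(K4*K5))], (K6*K7); the result is T(s) itself (integer coefficients, no common factor, positive leading denominator coefficient)

Final answer: (16*s^4 - 68*s^2 + 16)/(26*s^3 + 77*s^2 - 116*s - 44)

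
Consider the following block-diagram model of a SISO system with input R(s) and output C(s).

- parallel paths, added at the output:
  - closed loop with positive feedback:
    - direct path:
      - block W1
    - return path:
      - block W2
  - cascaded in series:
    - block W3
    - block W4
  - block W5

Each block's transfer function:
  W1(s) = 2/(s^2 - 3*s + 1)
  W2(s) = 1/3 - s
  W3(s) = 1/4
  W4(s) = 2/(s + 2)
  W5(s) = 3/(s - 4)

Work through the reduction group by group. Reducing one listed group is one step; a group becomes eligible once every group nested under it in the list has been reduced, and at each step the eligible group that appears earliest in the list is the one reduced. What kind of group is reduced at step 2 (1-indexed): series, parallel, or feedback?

The answer is series.

Reasoning:
Step 1: collapse the loop (W1 forward, W2 return)
Step 2: combine W3, W4 in series
Step 3: combine [W1/(1-W1*W2)], (W3*W4), W5 in parallel
So the answer for step 2 is series.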